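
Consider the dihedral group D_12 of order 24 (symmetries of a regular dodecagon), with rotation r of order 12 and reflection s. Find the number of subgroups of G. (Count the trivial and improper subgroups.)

34

|G| = 24, so by Lagrange every subgroup order divides 24. Divisors: 1, 2, 3, 4, 6, 8, 12, 24.
Subgroups by order — order 1: 1; order 2: 13; order 3: 1; order 4: 7; order 6: 5; order 8: 3; order 12: 3; order 24: 1.
Total: 1 + 13 + 1 + 7 + 5 + 3 + 3 + 1 = 34.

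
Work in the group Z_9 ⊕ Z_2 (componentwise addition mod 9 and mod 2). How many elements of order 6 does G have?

An element (a,b) has order lcm(ord(a), ord(b)); count pairs with lcm equal to 6.
Enumerating gives 2 such elements.

2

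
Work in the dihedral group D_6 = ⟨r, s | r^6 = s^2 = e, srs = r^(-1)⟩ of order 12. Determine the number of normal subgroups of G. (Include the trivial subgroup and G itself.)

7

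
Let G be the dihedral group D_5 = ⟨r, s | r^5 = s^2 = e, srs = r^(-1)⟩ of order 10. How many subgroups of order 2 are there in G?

|G| = 10 and 2 | 10, so subgroups of order 2 are possible by Lagrange.
The subgroups of order 2 are: {e, r^2s}; {e, r^3s}; {e, r^4s}; {e, rs}; … (5 in all).
So G has 5 subgroups of order 2.

5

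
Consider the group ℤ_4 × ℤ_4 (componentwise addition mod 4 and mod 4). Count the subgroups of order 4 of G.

7

|G| = 16 and 4 | 16, so subgroups of order 4 are possible by Lagrange.
The subgroups of order 4 are: {(0,0), (0,1), (0,2), (0,3)}; {(0,0), (0,2), (2,0), (2,2)}; {(0,0), (0,2), (2,1), (2,3)}; {(0,0), (1,0), (2,0), (3,0)}; … (7 in all).
So G has 7 subgroups of order 4.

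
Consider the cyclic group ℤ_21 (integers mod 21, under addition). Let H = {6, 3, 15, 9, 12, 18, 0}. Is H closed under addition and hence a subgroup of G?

Yes

|H| = 7 divides |G| = 21, consistent with Lagrange.
H contains the identity, every element's inverse is in H, and H is closed under +: it is a subgroup.
In fact H = ⟨18⟩.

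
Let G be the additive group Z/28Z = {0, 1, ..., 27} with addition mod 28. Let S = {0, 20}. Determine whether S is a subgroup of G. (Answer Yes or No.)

20 ∈ S but its inverse 8 ∉ S, so S is not a subgroup.

No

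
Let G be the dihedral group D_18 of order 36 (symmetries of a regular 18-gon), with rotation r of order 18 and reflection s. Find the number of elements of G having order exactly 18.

The elements of order 18 are: r, r^5, r^7, r^11, r^13, r^17.
That's 6.

6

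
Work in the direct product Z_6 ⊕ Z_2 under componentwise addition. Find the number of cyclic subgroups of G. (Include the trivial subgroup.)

8

Group the elements of G by the cyclic subgroup they generate; each cyclic subgroup of order d accounts for φ(d) elements.
Cyclic subgroups by order — order 1: 1; order 2: 3; order 3: 1; order 6: 3.
Total: 8.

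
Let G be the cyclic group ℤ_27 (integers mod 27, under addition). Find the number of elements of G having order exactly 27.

In a cyclic group of order 27, the number of elements of order d (for d | 27) is φ(d).
φ(27) = 18.

18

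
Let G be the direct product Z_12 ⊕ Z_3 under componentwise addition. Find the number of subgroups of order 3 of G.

4

|G| = 36 and 3 | 36, so subgroups of order 3 are possible by Lagrange.
The subgroups of order 3 are: {(0,0), (0,1), (0,2)}; {(0,0), (4,0), (8,0)}; {(0,0), (4,1), (8,2)}; {(0,0), (4,2), (8,1)}.
So G has 4 subgroups of order 3.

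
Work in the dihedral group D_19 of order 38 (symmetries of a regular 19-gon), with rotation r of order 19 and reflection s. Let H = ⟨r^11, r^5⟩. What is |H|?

|⟨r^11⟩| = 19 and |⟨r^5⟩| = 19, so |H| is a multiple of lcm(19, 19) = 19 and divides |G| = 38.
Closing under the operation: H = {e, r, r^2, r^3, r^4, r^5, r^6, r^7, r^8, r^9, r^10, r^11, r^12, r^13, r^14, r^15, r^16, r^17, r^18}, so |H| = 19.

19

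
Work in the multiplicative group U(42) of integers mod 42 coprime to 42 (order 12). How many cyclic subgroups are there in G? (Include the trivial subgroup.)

Each element a generates a cyclic subgroup ⟨a⟩; distinct elements may generate the same one (a cyclic group of order d has φ(d) generators).
Cyclic subgroups by order — order 1: 1; order 2: 3; order 3: 1; order 6: 3.
Total: 8.

8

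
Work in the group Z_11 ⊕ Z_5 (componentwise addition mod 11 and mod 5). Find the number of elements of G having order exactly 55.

An element (a,b) has order lcm(ord(a), ord(b)); count pairs with lcm equal to 55.
Enumerating gives 40 such elements.

40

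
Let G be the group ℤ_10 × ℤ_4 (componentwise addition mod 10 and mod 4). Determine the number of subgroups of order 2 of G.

|G| = 40 and 2 | 40, so subgroups of order 2 are possible by Lagrange.
The subgroups of order 2 are: {(0,0), (0,2)}; {(0,0), (5,0)}; {(0,0), (5,2)}.
So G has 3 subgroups of order 2.

3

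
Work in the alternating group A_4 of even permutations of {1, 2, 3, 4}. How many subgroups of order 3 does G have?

|G| = 12 and 3 | 12, so subgroups of order 3 are possible by Lagrange.
The subgroups of order 3 are: {e, (1 2 3), (1 3 2)}; {e, (1 2 4), (1 4 2)}; {e, (1 3 4), (1 4 3)}; {e, (2 3 4), (2 4 3)}.
So G has 4 subgroups of order 3.

4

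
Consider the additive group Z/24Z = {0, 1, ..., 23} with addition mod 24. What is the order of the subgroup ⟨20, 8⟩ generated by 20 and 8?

|⟨20⟩| = 6 and |⟨8⟩| = 3, so |H| is a multiple of lcm(6, 3) = 6 and divides |G| = 24.
Closing under the operation: H = {0, 4, 8, 12, 16, 20}, so |H| = 6.

6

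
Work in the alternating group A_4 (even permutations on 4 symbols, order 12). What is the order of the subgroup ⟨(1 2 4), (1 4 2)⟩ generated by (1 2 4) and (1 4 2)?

3

|⟨(1 2 4)⟩| = 3 and |⟨(1 4 2)⟩| = 3, so |H| is a multiple of lcm(3, 3) = 3 and divides |G| = 12.
Closing under the operation: H = {e, (1 2 4), (1 4 2)}, so |H| = 3.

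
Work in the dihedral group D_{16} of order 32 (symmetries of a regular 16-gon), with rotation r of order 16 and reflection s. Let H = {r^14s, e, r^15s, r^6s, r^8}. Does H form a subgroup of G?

No

|H| = 5 does not divide |G| = 32, so by Lagrange H is not a subgroup.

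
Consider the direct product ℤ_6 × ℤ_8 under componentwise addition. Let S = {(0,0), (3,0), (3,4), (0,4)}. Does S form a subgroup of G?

|S| = 4 divides |G| = 48, consistent with Lagrange.
S contains the identity, every element's inverse is in S, and S is closed under +: it is a subgroup.

Yes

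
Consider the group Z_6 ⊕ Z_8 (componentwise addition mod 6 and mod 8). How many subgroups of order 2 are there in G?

3

|G| = 48 and 2 | 48, so subgroups of order 2 are possible by Lagrange.
The subgroups of order 2 are: {(0,0), (0,4)}; {(0,0), (3,0)}; {(0,0), (3,4)}.
So G has 3 subgroups of order 2.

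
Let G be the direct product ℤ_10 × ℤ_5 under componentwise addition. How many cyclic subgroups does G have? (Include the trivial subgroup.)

A cyclic subgroup of order d is generated by each of its φ(d) elements of order d, so the cyclic subgroups of order d number (#elements of order d)/φ(d).
Cyclic subgroups by order — order 1: 1; order 2: 1; order 5: 6; order 10: 6.
Total: 14.

14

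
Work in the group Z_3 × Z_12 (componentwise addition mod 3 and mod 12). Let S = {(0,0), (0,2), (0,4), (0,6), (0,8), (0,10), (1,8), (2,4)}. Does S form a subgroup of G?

No

|S| = 8 does not divide |G| = 36, so by Lagrange S is not a subgroup.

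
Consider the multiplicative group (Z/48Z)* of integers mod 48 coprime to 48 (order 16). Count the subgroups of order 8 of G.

|G| = 16 and 8 | 16, so subgroups of order 8 are possible by Lagrange.
The subgroups of order 8 are: {1, 11, 13, 23, 25, 35, 37, 47}; {1, 11, 17, 19, 25, 35, 41, 43}; {1, 5, 7, 11, 25, 29, 31, 35}; {1, 5, 13, 17, 25, 29, 37, 41}; … (7 in all).
So G has 7 subgroups of order 8.

7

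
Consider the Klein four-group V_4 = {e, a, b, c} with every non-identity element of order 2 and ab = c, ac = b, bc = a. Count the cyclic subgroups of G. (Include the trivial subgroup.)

4

A cyclic subgroup of order d is generated by each of its φ(d) elements of order d, so the cyclic subgroups of order d number (#elements of order d)/φ(d).
Cyclic subgroups by order — order 1: 1; order 2: 3.
Total: 4.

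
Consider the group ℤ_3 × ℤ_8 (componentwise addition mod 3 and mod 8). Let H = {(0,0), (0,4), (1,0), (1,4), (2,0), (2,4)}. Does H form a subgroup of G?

|H| = 6 divides |G| = 24, consistent with Lagrange.
H contains the identity, every element's inverse is in H, and H is closed under +: it is a subgroup.
In fact H = ⟨(2,4)⟩.

Yes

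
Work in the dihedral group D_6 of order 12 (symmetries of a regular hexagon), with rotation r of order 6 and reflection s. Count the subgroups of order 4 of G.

|G| = 12 and 4 | 12, so subgroups of order 4 are possible by Lagrange.
The subgroups of order 4 are: {e, r^3, r^2s, r^5s}; {e, r^3, s, r^3s}; {e, r^3, rs, r^4s}.
So G has 3 subgroups of order 4.

3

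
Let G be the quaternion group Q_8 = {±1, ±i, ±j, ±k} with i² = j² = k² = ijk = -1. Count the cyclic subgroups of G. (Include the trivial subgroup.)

Group the elements of G by the cyclic subgroup they generate; each cyclic subgroup of order d accounts for φ(d) elements.
Cyclic subgroups by order — order 1: 1; order 2: 1; order 4: 3.
Total: 5.

5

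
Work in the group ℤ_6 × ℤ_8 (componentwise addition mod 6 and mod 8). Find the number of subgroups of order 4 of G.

3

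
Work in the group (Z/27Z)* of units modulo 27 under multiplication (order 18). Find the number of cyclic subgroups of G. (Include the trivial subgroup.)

Each element a generates a cyclic subgroup ⟨a⟩; distinct elements may generate the same one (a cyclic group of order d has φ(d) generators).
Cyclic subgroups by order — order 1: 1; order 2: 1; order 3: 1; order 6: 1; order 9: 1; order 18: 1.
Total: 6.

6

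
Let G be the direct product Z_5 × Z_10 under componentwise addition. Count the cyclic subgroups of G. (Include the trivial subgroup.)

14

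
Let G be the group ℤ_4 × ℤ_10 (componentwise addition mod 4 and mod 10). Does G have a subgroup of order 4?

Yes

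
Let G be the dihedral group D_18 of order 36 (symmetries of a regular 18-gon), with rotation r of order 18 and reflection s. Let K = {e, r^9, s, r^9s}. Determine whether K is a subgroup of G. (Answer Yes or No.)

Yes

|K| = 4 divides |G| = 36, consistent with Lagrange.
K contains the identity, every element's inverse is in K, and K is closed under ·: it is a subgroup.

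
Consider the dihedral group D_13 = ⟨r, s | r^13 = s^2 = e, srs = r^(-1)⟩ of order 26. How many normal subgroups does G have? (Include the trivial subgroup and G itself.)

3

G has 16 subgroups. Checking conjugation-invariance by order — order 1: 1/1 normal; order 2: 0/13 normal; order 13: 1/1 normal; order 26: 1/1 normal.
Total normal subgroups: 3.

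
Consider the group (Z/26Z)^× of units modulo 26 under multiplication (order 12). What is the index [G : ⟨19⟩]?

1

|⟨19⟩| = 12 and |G| = 12.
By Lagrange, [G : H] = |G|/|H| = 12/12 = 1.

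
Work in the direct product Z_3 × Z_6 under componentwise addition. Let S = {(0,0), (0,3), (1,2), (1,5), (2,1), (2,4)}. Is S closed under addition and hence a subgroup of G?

|S| = 6 divides |G| = 18, consistent with Lagrange.
S contains the identity, every element's inverse is in S, and S is closed under +: it is a subgroup.
In fact S = ⟨(2,1)⟩.

Yes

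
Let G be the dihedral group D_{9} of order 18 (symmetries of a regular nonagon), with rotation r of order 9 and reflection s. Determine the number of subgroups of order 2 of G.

9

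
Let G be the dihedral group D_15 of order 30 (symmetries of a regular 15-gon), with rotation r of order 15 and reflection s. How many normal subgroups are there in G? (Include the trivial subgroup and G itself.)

5

G has 28 subgroups. Checking conjugation-invariance by order — order 1: 1/1 normal; order 2: 0/15 normal; order 3: 1/1 normal; order 5: 1/1 normal; order 6: 0/5 normal; order 10: 0/3 normal; order 15: 1/1 normal; order 30: 1/1 normal.
Total normal subgroups: 5.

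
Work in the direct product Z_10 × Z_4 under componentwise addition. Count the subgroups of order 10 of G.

|G| = 40 and 10 | 40, so subgroups of order 10 are possible by Lagrange.
The subgroups of order 10 are: {(0,0), (0,2), (2,0), (2,2), (4,0), (4,2), (6,0), (6,2), (8,0), (8,2)}; {(0,0), (1,0), (2,0), (3,0), (4,0), (5,0), (6,0), (7,0), (8,0), (9,0)}; {(0,0), (1,2), (2,0), (3,2), (4,0), (5,2), (6,0), (7,2), (8,0), (9,2)}.
So G has 3 subgroups of order 10.

3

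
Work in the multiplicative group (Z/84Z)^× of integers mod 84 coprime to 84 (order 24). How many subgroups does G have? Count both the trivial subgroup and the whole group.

|G| = 24, so by Lagrange every subgroup order divides 24. Divisors: 1, 2, 3, 4, 6, 8, 12, 24.
Subgroups by order — order 1: 1; order 2: 7; order 3: 1; order 4: 7; order 6: 7; order 8: 1; order 12: 7; order 24: 1.
Total: 1 + 7 + 1 + 7 + 7 + 1 + 7 + 1 = 32.

32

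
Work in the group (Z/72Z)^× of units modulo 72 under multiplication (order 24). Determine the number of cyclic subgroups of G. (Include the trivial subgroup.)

16

Group the elements of G by the cyclic subgroup they generate; each cyclic subgroup of order d accounts for φ(d) elements.
Cyclic subgroups by order — order 1: 1; order 2: 7; order 3: 1; order 6: 7.
Total: 16.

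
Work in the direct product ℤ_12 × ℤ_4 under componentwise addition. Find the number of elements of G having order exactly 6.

An element (a,b) has order lcm(ord(a), ord(b)); count pairs with lcm equal to 6.
Enumerating gives 6 such elements.

6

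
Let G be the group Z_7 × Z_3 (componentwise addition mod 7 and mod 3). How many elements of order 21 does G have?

An element (a,b) has order lcm(ord(a), ord(b)); count pairs with lcm equal to 21.
Enumerating gives 12 such elements.

12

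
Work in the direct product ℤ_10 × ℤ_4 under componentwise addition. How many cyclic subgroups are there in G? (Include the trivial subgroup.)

Each element a generates a cyclic subgroup ⟨a⟩; distinct elements may generate the same one (a cyclic group of order d has φ(d) generators).
Cyclic subgroups by order — order 1: 1; order 2: 3; order 4: 2; order 5: 1; order 10: 3; order 20: 2.
Total: 12.

12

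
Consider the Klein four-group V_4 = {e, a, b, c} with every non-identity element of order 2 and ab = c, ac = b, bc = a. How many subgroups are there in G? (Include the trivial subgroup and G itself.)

|G| = 4, so by Lagrange every subgroup order divides 4. Divisors: 1, 2, 4.
Subgroups by order — order 1: 1; order 2: 3; order 4: 1.
Total: 1 + 3 + 1 = 5.

5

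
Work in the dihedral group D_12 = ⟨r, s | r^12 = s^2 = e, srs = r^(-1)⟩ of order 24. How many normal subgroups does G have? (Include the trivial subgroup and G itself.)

9

G has 34 subgroups. Checking conjugation-invariance by order — order 1: 1/1 normal; order 2: 1/13 normal; order 3: 1/1 normal; order 4: 1/7 normal; order 6: 1/5 normal; order 8: 0/3 normal; order 12: 3/3 normal; order 24: 1/1 normal.
Total normal subgroups: 9.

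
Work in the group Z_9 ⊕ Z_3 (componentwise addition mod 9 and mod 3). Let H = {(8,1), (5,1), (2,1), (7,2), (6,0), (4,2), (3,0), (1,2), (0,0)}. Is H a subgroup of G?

Yes

|H| = 9 divides |G| = 27, consistent with Lagrange.
H contains the identity, every element's inverse is in H, and H is closed under +: it is a subgroup.
In fact H = ⟨(1,2)⟩.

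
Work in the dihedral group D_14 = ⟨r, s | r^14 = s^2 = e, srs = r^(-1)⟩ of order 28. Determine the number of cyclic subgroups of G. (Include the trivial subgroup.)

18

Group the elements of G by the cyclic subgroup they generate; each cyclic subgroup of order d accounts for φ(d) elements.
Cyclic subgroups by order — order 1: 1; order 2: 15; order 7: 1; order 14: 1.
Total: 18.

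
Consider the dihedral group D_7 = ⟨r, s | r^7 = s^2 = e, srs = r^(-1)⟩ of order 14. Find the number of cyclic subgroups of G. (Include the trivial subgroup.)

Each element a generates a cyclic subgroup ⟨a⟩; distinct elements may generate the same one (a cyclic group of order d has φ(d) generators).
Cyclic subgroups by order — order 1: 1; order 2: 7; order 7: 1.
Total: 9.

9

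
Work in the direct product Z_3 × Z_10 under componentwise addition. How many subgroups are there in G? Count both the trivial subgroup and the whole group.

8

|G| = 30, so by Lagrange every subgroup order divides 30. Divisors: 1, 2, 3, 5, 6, 10, 15, 30.
Subgroups by order — order 1: 1; order 2: 1; order 3: 1; order 5: 1; order 6: 1; order 10: 1; order 15: 1; order 30: 1.
Total: 1 + 1 + 1 + 1 + 1 + 1 + 1 + 1 = 8.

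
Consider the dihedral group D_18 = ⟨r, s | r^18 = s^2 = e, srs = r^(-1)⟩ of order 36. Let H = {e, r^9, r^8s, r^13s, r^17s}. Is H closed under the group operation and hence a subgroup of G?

|H| = 5 does not divide |G| = 36, so by Lagrange H is not a subgroup.

No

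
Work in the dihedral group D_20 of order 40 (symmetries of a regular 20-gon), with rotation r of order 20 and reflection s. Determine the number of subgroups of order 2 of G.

|G| = 40 and 2 | 40, so subgroups of order 2 are possible by Lagrange.
The subgroups of order 2 are: {e, r^10}; {e, r^10s}; {e, r^11s}; {e, r^12s}; … (21 in all).
So G has 21 subgroups of order 2.

21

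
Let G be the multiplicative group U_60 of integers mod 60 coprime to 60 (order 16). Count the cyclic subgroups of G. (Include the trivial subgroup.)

Each element a generates a cyclic subgroup ⟨a⟩; distinct elements may generate the same one (a cyclic group of order d has φ(d) generators).
Cyclic subgroups by order — order 1: 1; order 2: 7; order 4: 4.
Total: 12.

12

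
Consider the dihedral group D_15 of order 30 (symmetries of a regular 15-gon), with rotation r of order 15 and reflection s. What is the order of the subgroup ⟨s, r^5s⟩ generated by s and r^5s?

6

|⟨s⟩| = 2 and |⟨r^5s⟩| = 2, so |H| is a multiple of lcm(2, 2) = 2 and divides |G| = 30.
Closing under the operation: H = {e, r^5, r^10, s, r^5s, r^10s}, so |H| = 6.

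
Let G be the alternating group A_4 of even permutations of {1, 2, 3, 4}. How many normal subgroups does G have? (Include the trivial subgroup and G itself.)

3

G has 10 subgroups. Checking conjugation-invariance by order — order 1: 1/1 normal; order 2: 0/3 normal; order 3: 0/4 normal; order 4: 1/1 normal; order 12: 1/1 normal.
Total normal subgroups: 3.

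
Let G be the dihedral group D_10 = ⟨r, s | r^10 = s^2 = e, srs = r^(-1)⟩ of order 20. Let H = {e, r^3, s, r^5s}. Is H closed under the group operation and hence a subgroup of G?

r^3 ∈ H but its inverse r^7 ∉ H, so H is not a subgroup.

No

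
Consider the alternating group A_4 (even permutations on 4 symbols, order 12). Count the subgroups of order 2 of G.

3

|G| = 12 and 2 | 12, so subgroups of order 2 are possible by Lagrange.
The subgroups of order 2 are: {e, (1 2)(3 4)}; {e, (1 3)(2 4)}; {e, (1 4)(2 3)}.
So G has 3 subgroups of order 2.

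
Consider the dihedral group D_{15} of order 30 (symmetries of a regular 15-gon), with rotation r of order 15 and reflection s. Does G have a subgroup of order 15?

Yes

15 | 30. A subgroup of order 15 is {e, r, r^2, r^3, r^4, r^5, r^6, r^7, r^8, r^9, r^10, r^11, r^12, r^13, r^14}.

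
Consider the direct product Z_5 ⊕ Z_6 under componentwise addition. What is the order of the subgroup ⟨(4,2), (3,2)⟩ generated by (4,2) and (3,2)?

15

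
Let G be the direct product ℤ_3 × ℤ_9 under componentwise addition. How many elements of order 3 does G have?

An element (a,b) has order lcm(ord(a), ord(b)); count pairs with lcm equal to 3.
Enumerating gives 8 such elements.

8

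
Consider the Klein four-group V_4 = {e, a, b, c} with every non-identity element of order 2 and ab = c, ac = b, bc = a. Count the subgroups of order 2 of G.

|G| = 4 and 2 | 4, so subgroups of order 2 are possible by Lagrange.
The subgroups of order 2 are: {e, a}; {e, b}; {e, c}.
So G has 3 subgroups of order 2.

3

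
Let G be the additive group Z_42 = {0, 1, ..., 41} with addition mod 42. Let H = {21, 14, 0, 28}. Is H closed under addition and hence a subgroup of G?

|H| = 4 does not divide |G| = 42, so by Lagrange H is not a subgroup.

No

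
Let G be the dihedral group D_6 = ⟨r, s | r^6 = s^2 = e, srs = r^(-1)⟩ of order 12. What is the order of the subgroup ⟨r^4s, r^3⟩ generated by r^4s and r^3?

4

|⟨r^4s⟩| = 2 and |⟨r^3⟩| = 2, so |H| is a multiple of lcm(2, 2) = 2 and divides |G| = 12.
Closing under the operation: H = {e, r^3, rs, r^4s}, so |H| = 4.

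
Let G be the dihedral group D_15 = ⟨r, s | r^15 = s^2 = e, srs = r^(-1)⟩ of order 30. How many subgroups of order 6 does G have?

|G| = 30 and 6 | 30, so subgroups of order 6 are possible by Lagrange.
The subgroups of order 6 are: {e, r^5, r^10, s, r^5s, r^10s}; {e, r^5, r^10, rs, r^6s, r^11s}; {e, r^5, r^10, r^2s, r^7s, r^12s}; {e, r^5, r^10, r^3s, r^8s, r^13s}; … (5 in all).
So G has 5 subgroups of order 6.

5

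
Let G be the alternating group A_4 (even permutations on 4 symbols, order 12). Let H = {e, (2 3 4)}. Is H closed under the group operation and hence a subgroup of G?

(2 3 4) ∈ H but its inverse (2 4 3) ∉ H, so H is not a subgroup.

No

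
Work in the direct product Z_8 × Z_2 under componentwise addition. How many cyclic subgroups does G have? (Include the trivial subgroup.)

A cyclic subgroup of order d is generated by each of its φ(d) elements of order d, so the cyclic subgroups of order d number (#elements of order d)/φ(d).
Cyclic subgroups by order — order 1: 1; order 2: 3; order 4: 2; order 8: 2.
Total: 8.

8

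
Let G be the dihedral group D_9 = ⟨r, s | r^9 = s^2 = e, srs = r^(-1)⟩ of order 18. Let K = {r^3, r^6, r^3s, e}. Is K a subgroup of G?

|K| = 4 does not divide |G| = 18, so by Lagrange K is not a subgroup.

No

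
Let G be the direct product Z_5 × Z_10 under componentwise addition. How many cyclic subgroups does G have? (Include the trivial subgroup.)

14

Each element a generates a cyclic subgroup ⟨a⟩; distinct elements may generate the same one (a cyclic group of order d has φ(d) generators).
Cyclic subgroups by order — order 1: 1; order 2: 1; order 5: 6; order 10: 6.
Total: 14.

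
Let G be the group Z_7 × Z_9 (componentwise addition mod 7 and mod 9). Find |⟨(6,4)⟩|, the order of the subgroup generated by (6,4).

63

The order of (6,4) in Z_7 × Z_9 is lcm(ord(6) in Z_7, ord(4) in Z_9).
ord(6) = 7 and ord(4) = 9, so |⟨(6,4)⟩| = lcm(7, 9) = 63.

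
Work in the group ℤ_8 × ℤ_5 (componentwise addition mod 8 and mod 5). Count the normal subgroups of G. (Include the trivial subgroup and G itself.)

8

G is abelian, so every subgroup is normal.
G has 8 subgroups in total, hence 8 normal subgroups.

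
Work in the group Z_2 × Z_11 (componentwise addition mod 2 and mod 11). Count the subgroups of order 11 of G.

1

|G| = 22 and 11 | 22, so subgroups of order 11 are possible by Lagrange.
The subgroups of order 11 are: {(0,0), (0,1), (0,2), (0,3), (0,4), (0,5), (0,6), (0,7), (0,8), (0,9), (0,10)}.
So G has 1 subgroup of order 11.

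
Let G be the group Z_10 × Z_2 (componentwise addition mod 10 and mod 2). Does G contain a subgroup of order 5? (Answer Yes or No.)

5 | 20. A subgroup of order 5 is {(0,0), (2,0), (4,0), (6,0), (8,0)}.

Yes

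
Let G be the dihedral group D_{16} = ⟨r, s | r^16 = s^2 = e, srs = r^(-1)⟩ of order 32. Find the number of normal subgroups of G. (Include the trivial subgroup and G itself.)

G has 36 subgroups. Checking conjugation-invariance by order — order 1: 1/1 normal; order 2: 1/17 normal; order 4: 1/9 normal; order 8: 1/5 normal; order 16: 3/3 normal; order 32: 1/1 normal.
Total normal subgroups: 8.

8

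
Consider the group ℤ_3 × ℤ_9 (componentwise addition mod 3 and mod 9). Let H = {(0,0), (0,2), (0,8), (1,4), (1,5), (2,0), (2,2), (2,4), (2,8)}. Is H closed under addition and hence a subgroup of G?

(2,0) ∈ H but its inverse (1,0) ∉ H, so H is not a subgroup.

No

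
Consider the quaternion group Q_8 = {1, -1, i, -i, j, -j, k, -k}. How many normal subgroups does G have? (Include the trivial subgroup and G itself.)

6

G has 6 subgroups. Checking conjugation-invariance by order — order 1: 1/1 normal; order 2: 1/1 normal; order 4: 3/3 normal; order 8: 1/1 normal.
Total normal subgroups: 6.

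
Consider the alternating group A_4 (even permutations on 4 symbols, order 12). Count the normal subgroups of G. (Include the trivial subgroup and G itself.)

3

G has 10 subgroups. Checking conjugation-invariance by order — order 1: 1/1 normal; order 2: 0/3 normal; order 3: 0/4 normal; order 4: 1/1 normal; order 12: 1/1 normal.
Total normal subgroups: 3.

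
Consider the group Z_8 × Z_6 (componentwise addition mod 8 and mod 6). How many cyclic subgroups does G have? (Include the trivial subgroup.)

Each element a generates a cyclic subgroup ⟨a⟩; distinct elements may generate the same one (a cyclic group of order d has φ(d) generators).
Cyclic subgroups by order — order 1: 1; order 2: 3; order 3: 1; order 4: 2; order 6: 3; order 8: 2; order 12: 2; order 24: 2.
Total: 16.

16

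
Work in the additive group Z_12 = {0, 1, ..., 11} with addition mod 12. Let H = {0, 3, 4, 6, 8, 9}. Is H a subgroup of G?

No

Closure fails: 3 + 4 = 7 ∉ H. So H is not a subgroup.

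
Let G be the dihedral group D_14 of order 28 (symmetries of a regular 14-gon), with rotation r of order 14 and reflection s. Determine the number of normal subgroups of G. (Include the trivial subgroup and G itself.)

G has 28 subgroups. Checking conjugation-invariance by order — order 1: 1/1 normal; order 2: 1/15 normal; order 4: 0/7 normal; order 7: 1/1 normal; order 14: 3/3 normal; order 28: 1/1 normal.
Total normal subgroups: 7.

7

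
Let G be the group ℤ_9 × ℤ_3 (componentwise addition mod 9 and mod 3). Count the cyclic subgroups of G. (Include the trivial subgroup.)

8

A cyclic subgroup of order d is generated by each of its φ(d) elements of order d, so the cyclic subgroups of order d number (#elements of order d)/φ(d).
Cyclic subgroups by order — order 1: 1; order 3: 4; order 9: 3.
Total: 8.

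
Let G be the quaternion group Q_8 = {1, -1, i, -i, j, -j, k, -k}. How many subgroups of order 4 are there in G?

|G| = 8 and 4 | 8, so subgroups of order 4 are possible by Lagrange.
The subgroups of order 4 are: {1, -1, i, -i}; {1, -1, j, -j}; {1, -1, k, -k}.
So G has 3 subgroups of order 4.

3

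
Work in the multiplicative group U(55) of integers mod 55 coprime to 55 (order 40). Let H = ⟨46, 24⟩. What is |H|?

20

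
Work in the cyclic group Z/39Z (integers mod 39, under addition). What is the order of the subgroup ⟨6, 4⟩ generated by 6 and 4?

39

|⟨6⟩| = 13 and |⟨4⟩| = 39, so |H| is a multiple of lcm(13, 39) = 39 and divides |G| = 39.
Closing {6, 4} under the group operation gives all of G, so |H| = 39.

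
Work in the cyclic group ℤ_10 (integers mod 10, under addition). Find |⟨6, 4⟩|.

|⟨6⟩| = 5 and |⟨4⟩| = 5, so |H| is a multiple of lcm(5, 5) = 5 and divides |G| = 10.
Closing under the operation: H = {0, 2, 4, 6, 8}, so |H| = 5.

5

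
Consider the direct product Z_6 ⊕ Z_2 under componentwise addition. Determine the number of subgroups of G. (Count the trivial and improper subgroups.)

|G| = 12, so by Lagrange every subgroup order divides 12. Divisors: 1, 2, 3, 4, 6, 12.
Subgroups by order — order 1: 1; order 2: 3; order 3: 1; order 4: 1; order 6: 3; order 12: 1.
Total: 1 + 3 + 1 + 1 + 3 + 1 = 10.

10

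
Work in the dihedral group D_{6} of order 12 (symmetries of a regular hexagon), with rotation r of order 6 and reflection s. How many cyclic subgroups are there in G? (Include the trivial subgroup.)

10

Group the elements of G by the cyclic subgroup they generate; each cyclic subgroup of order d accounts for φ(d) elements.
Cyclic subgroups by order — order 1: 1; order 2: 7; order 3: 1; order 6: 1.
Total: 10.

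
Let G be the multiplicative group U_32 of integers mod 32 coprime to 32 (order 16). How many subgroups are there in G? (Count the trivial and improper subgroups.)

|G| = 16, so by Lagrange every subgroup order divides 16. Divisors: 1, 2, 4, 8, 16.
Subgroups by order — order 1: 1; order 2: 3; order 4: 3; order 8: 3; order 16: 1.
Total: 1 + 3 + 3 + 3 + 1 = 11.

11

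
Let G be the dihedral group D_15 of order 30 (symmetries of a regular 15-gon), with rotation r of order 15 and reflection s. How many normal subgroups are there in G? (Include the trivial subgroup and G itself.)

5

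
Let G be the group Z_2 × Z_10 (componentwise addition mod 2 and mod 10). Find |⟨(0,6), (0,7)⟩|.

10

|⟨(0,6)⟩| = 5 and |⟨(0,7)⟩| = 10, so |H| is a multiple of lcm(5, 10) = 10 and divides |G| = 20.
Closing under the operation: H = {(0,0), (0,1), (0,2), (0,3), (0,4), (0,5), (0,6), (0,7), (0,8), (0,9)}, so |H| = 10.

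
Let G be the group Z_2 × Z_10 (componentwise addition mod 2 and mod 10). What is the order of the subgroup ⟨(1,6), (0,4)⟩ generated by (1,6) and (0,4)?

10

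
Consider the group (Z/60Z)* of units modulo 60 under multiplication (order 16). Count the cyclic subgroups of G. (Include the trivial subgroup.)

12

Group the elements of G by the cyclic subgroup they generate; each cyclic subgroup of order d accounts for φ(d) elements.
Cyclic subgroups by order — order 1: 1; order 2: 7; order 4: 4.
Total: 12.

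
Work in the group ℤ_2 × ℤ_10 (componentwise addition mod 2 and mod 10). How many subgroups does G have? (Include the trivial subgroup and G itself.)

|G| = 20, so by Lagrange every subgroup order divides 20. Divisors: 1, 2, 4, 5, 10, 20.
Subgroups by order — order 1: 1; order 2: 3; order 4: 1; order 5: 1; order 10: 3; order 20: 1.
Total: 1 + 3 + 1 + 1 + 3 + 1 = 10.

10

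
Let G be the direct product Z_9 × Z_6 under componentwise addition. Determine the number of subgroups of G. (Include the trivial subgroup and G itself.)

|G| = 54, so by Lagrange every subgroup order divides 54. Divisors: 1, 2, 3, 6, 9, 18, 27, 54.
Subgroups by order — order 1: 1; order 2: 1; order 3: 4; order 6: 4; order 9: 4; order 18: 4; order 27: 1; order 54: 1.
Total: 1 + 1 + 4 + 4 + 4 + 4 + 1 + 1 = 20.

20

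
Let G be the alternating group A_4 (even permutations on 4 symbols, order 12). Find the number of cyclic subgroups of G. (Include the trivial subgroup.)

8

Group the elements of G by the cyclic subgroup they generate; each cyclic subgroup of order d accounts for φ(d) elements.
Cyclic subgroups by order — order 1: 1; order 2: 3; order 3: 4.
Total: 8.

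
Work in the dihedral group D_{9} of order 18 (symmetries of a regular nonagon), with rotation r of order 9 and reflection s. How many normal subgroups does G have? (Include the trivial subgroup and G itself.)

G has 16 subgroups. Checking conjugation-invariance by order — order 1: 1/1 normal; order 2: 0/9 normal; order 3: 1/1 normal; order 6: 0/3 normal; order 9: 1/1 normal; order 18: 1/1 normal.
Total normal subgroups: 4.

4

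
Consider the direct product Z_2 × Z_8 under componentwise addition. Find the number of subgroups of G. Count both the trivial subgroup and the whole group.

11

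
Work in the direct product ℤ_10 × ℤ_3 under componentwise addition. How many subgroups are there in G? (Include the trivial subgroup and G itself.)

|G| = 30, so by Lagrange every subgroup order divides 30. Divisors: 1, 2, 3, 5, 6, 10, 15, 30.
Subgroups by order — order 1: 1; order 2: 1; order 3: 1; order 5: 1; order 6: 1; order 10: 1; order 15: 1; order 30: 1.
Total: 1 + 1 + 1 + 1 + 1 + 1 + 1 + 1 = 8.

8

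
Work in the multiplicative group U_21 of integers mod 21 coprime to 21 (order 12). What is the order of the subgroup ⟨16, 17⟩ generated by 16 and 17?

6

|⟨16⟩| = 3 and |⟨17⟩| = 6, so |H| is a multiple of lcm(3, 6) = 6 and divides |G| = 12.
Closing under the operation: H = {1, 4, 5, 16, 17, 20}, so |H| = 6.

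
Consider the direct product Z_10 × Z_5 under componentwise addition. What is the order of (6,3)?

5

The order of (6,3) in Z_10 × Z_5 is lcm(ord(6) in Z_10, ord(3) in Z_5).
ord(6) = 5 and ord(3) = 5, so |⟨(6,3)⟩| = lcm(5, 5) = 5.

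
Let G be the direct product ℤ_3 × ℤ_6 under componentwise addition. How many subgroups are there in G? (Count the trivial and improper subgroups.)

12

|G| = 18, so by Lagrange every subgroup order divides 18. Divisors: 1, 2, 3, 6, 9, 18.
Subgroups by order — order 1: 1; order 2: 1; order 3: 4; order 6: 4; order 9: 1; order 18: 1.
Total: 1 + 1 + 4 + 4 + 1 + 1 = 12.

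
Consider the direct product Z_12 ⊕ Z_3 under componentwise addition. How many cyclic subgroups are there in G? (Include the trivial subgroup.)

15

Each element a generates a cyclic subgroup ⟨a⟩; distinct elements may generate the same one (a cyclic group of order d has φ(d) generators).
Cyclic subgroups by order — order 1: 1; order 2: 1; order 3: 4; order 4: 1; order 6: 4; order 12: 4.
Total: 15.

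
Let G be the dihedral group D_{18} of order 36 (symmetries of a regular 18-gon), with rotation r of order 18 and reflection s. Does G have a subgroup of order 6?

Yes

6 | 36. A subgroup of order 6 is {e, r^6, r^12, r^4s, r^10s, r^16s}.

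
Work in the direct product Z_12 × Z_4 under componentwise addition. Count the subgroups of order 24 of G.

3

|G| = 48 and 24 | 48, so subgroups of order 24 are possible by Lagrange.
The subgroups of order 24 are: {(0,0), (0,1), (0,2), (0,3), (2,0), (2,1), (2,2), (2,3), (4,0), (4,1), (4,2), (4,3), (6,0), (6,1), (6,2), (6,3), (8,0), (8,1), (8,2), (8,3), (10,0), (10,1), (10,2), (10,3)}; {(0,0), (0,2), (1,0), (1,2), (2,0), (2,2), (3,0), (3,2), (4,0), (4,2), (5,0), (5,2), (6,0), (6,2), (7,0), (7,2), (8,0), (8,2), (9,0), (9,2), (10,0), (10,2), (11,0), (11,2)}; {(0,0), (0,2), (1,1), (1,3), (2,0), (2,2), (3,1), (3,3), (4,0), (4,2), (5,1), (5,3), (6,0), (6,2), (7,1), (7,3), (8,0), (8,2), (9,1), (9,3), (10,0), (10,2), (11,1), (11,3)}.
So G has 3 subgroups of order 24.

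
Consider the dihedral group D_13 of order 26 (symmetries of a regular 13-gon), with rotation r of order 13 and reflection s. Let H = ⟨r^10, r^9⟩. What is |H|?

|⟨r^10⟩| = 13 and |⟨r^9⟩| = 13, so |H| is a multiple of lcm(13, 13) = 13 and divides |G| = 26.
Closing under the operation: H = {e, r, r^2, r^3, r^4, r^5, r^6, r^7, r^8, r^9, r^10, r^11, r^12}, so |H| = 13.

13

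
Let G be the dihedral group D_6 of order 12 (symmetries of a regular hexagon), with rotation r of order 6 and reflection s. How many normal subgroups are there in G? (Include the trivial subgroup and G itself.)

G has 16 subgroups. Checking conjugation-invariance by order — order 1: 1/1 normal; order 2: 1/7 normal; order 3: 1/1 normal; order 4: 0/3 normal; order 6: 3/3 normal; order 12: 1/1 normal.
Total normal subgroups: 7.

7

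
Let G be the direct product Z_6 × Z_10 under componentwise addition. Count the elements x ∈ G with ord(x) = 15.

8

An element (a,b) has order lcm(ord(a), ord(b)); count pairs with lcm equal to 15.
Enumerating gives 8 such elements.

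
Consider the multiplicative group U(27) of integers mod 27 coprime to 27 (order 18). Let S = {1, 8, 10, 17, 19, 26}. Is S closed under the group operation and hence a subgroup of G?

|S| = 6 divides |G| = 18, consistent with Lagrange.
S contains the identity, every element's inverse is in S, and S is closed under ·: it is a subgroup.
In fact S = ⟨17⟩.

Yes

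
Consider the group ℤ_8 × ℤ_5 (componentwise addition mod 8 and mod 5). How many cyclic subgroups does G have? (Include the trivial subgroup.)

Each element a generates a cyclic subgroup ⟨a⟩; distinct elements may generate the same one (a cyclic group of order d has φ(d) generators).
Cyclic subgroups by order — order 1: 1; order 2: 1; order 4: 1; order 5: 1; order 8: 1; order 10: 1; order 20: 1; order 40: 1.
Total: 8.

8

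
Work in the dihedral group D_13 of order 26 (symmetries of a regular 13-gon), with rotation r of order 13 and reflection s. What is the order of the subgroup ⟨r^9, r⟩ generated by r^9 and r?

|⟨r^9⟩| = 13 and |⟨r⟩| = 13, so |H| is a multiple of lcm(13, 13) = 13 and divides |G| = 26.
Closing under the operation: H = {e, r, r^2, r^3, r^4, r^5, r^6, r^7, r^8, r^9, r^10, r^11, r^12}, so |H| = 13.

13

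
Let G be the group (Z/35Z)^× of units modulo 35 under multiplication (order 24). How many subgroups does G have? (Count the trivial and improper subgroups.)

|G| = 24, so by Lagrange every subgroup order divides 24. Divisors: 1, 2, 3, 4, 6, 8, 12, 24.
Subgroups by order — order 1: 1; order 2: 3; order 3: 1; order 4: 3; order 6: 3; order 8: 1; order 12: 3; order 24: 1.
Total: 1 + 3 + 1 + 3 + 3 + 1 + 3 + 1 = 16.

16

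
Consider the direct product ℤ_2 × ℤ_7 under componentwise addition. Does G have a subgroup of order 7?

7 | 14. A subgroup of order 7 is {(0,0), (0,1), (0,2), (0,3), (0,4), (0,5), (0,6)}.

Yes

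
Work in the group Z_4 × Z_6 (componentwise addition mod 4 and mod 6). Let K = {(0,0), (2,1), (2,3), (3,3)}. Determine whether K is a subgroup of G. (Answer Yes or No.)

(3,3) ∈ K but its inverse (1,3) ∉ K, so K is not a subgroup.

No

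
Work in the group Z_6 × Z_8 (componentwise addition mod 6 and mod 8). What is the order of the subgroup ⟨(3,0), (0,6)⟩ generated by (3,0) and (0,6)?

|⟨(3,0)⟩| = 2 and |⟨(0,6)⟩| = 4, so |H| is a multiple of lcm(2, 4) = 4 and divides |G| = 48.
Closing under the operation: H = {(0,0), (0,2), (0,4), (0,6), (3,0), (3,2), (3,4), (3,6)}, so |H| = 8.

8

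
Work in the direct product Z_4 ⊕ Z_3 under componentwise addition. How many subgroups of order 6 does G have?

1

|G| = 12 and 6 | 12, so subgroups of order 6 are possible by Lagrange.
The subgroups of order 6 are: {(0,0), (0,1), (0,2), (2,0), (2,1), (2,2)}.
So G has 1 subgroup of order 6.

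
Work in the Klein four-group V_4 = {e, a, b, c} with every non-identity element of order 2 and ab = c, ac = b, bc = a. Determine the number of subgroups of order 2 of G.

|G| = 4 and 2 | 4, so subgroups of order 2 are possible by Lagrange.
The subgroups of order 2 are: {e, a}; {e, b}; {e, c}.
So G has 3 subgroups of order 2.

3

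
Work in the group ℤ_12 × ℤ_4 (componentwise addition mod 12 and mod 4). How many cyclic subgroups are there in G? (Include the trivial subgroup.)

Each element a generates a cyclic subgroup ⟨a⟩; distinct elements may generate the same one (a cyclic group of order d has φ(d) generators).
Cyclic subgroups by order — order 1: 1; order 2: 3; order 3: 1; order 4: 6; order 6: 3; order 12: 6.
Total: 20.

20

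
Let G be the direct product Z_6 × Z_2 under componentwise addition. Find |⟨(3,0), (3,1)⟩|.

|⟨(3,0)⟩| = 2 and |⟨(3,1)⟩| = 2, so |H| is a multiple of lcm(2, 2) = 2 and divides |G| = 12.
Closing under the operation: H = {(0,0), (0,1), (3,0), (3,1)}, so |H| = 4.

4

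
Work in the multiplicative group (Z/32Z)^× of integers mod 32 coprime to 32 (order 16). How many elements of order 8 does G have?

8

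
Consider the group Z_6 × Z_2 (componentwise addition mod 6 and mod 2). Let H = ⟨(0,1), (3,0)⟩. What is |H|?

4

|⟨(0,1)⟩| = 2 and |⟨(3,0)⟩| = 2, so |H| is a multiple of lcm(2, 2) = 2 and divides |G| = 12.
Closing under the operation: H = {(0,0), (0,1), (3,0), (3,1)}, so |H| = 4.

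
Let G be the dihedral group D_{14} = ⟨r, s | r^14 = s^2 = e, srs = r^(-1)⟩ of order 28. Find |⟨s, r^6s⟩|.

|⟨s⟩| = 2 and |⟨r^6s⟩| = 2, so |H| is a multiple of lcm(2, 2) = 2 and divides |G| = 28.
Closing under the operation: H = {e, r^2, r^4, r^6, r^8, r^10, r^12, s, r^2s, r^4s, r^6s, r^8s, r^10s, r^12s}, so |H| = 14.

14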